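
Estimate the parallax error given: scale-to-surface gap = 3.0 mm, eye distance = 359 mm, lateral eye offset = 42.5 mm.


error = h * offset / d
= 3.0 * 42.5 / 359
= 0.3552

0.3552


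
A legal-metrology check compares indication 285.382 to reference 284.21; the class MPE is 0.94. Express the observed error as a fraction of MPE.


e = indication - reference = 285.382 - 284.21 = 1.1720
|e| = 1.1720
ratio = |e| / MPE = 1.1720 / 0.94
ratio = 1.2468

1.2468


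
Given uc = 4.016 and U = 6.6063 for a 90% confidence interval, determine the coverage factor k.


k = U / uc
k = 6.6063 / 4.016
k = 1.645

1.645


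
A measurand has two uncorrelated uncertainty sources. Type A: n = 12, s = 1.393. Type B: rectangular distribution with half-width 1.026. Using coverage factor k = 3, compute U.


u_A = s / sqrt(n) = 1.393 / sqrt(12) = 0.40212446
u_B = half_width / sqrt(3) = 1.026 / sqrt(3) = 0.59236138
uc = sqrt(u_A^2 + u_B^2) = sqrt(0.40212446^2 + 0.59236138^2) = 0.71595816
U = k * uc = 3 * 0.71595816
U = 2.1479

2.1479


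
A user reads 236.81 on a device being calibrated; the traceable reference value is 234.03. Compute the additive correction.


Correction = standard - reading
= 234.03 - 236.81
= -2.7800

-2.7800


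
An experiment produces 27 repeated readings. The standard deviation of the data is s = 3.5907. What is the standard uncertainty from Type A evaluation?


u_A = s / sqrt(n)
u_A = 3.5907 / sqrt(27)
u_A = 3.5907 / 5.1961524
u_A = 0.6910

0.6910


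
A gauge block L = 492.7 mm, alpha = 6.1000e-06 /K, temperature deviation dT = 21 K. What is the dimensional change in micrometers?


dL = L * alpha * dT
= 492.7 * 6.1000e-06 * 21
= 0.0631149 mm
dL_um = 0.0631149 * 1000 = 63.1149 um

63.1149


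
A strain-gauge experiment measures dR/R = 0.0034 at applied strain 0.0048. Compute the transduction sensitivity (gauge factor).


GF = (dR/R) / epsilon
= 0.0034 / 0.0048
= 0.7083

0.7083


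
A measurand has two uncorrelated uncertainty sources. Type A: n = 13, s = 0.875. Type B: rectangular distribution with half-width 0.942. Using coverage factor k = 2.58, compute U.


u_A = s / sqrt(n) = 0.875 / sqrt(13) = 0.24268134
u_B = half_width / sqrt(3) = 0.942 / sqrt(3) = 0.54386395
uc = sqrt(u_A^2 + u_B^2) = sqrt(0.24268134^2 + 0.54386395^2) = 0.59555204
U = k * uc = 2.58 * 0.59555204
U = 1.5365

1.5365


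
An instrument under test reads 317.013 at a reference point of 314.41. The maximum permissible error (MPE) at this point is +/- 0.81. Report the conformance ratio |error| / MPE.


e = indication - reference = 317.013 - 314.41 = 2.6030
|e| = 2.6030
ratio = |e| / MPE = 2.6030 / 0.81
ratio = 3.2136

3.2136


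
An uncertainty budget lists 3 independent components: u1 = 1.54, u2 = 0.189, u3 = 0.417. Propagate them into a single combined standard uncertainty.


uc = sqrt(1.54^2 + 0.189^2 + 0.417^2)
uc = sqrt(2.58121)
uc = 1.6066

1.6066


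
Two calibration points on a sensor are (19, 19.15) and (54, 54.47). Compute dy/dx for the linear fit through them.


slope = (y2 - y1) / (x2 - x1)
= (54.47 - 19.15) / (54 - 19)
= 35.3200 / 35
= 1.0091

1.0091


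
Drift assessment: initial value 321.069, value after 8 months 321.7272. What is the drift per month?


rate = (v2 - v1) / months
= (321.7272 - 321.069) / 8
= 0.6582 / 8
= 0.0823

0.0823


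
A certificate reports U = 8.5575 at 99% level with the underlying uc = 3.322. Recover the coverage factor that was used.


k = U / uc
k = 8.5575 / 3.322
k = 2.576

2.576


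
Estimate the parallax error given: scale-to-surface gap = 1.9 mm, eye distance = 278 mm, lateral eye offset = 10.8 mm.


error = h * offset / d
= 1.9 * 10.8 / 278
= 0.0738

0.0738


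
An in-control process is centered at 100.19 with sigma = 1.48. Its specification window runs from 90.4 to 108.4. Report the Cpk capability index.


Cpu = (USL - mean) / (3*sigma) = (108.4 - 100.19) / (3*1.48) = 1.8491
Cpl = (mean - LSL) / (3*sigma) = (100.19 - 90.4) / (3*1.48) = 2.2050
Cpk = min(Cpu, Cpl) = 1.8491

1.8491


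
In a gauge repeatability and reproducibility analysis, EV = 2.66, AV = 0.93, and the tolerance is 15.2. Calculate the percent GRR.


GRR = sqrt(EV^2 + AV^2) = sqrt(2.66^2 + 0.93^2) = 2.8178893
%GRR = GRR / tol * 100 = 2.8178893 / 15.2 * 100
%GRR = 18.5387

18.5387


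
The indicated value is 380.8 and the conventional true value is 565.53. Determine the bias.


Systematic error = measured - true
= 380.8 - 565.53
= -184.7300

-184.7300


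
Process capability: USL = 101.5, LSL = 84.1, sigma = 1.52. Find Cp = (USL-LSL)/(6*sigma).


Cp = (USL - LSL) / (6 * sigma)
= (101.5 - 84.1) / (6 * 1.52)
= 17.4000 / 9.1200
= 1.9079

1.9079


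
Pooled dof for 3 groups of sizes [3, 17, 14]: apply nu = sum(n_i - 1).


nu = sum_i (n_i - 1)
nu = ((3 - 1) + (17 - 1) + (14 - 1))
nu = 2 + 16 + 13
nu = 31

31


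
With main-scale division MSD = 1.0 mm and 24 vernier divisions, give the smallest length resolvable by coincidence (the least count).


LC = MSD / n_div
= 1.0 / 24
= 0.0417

0.0417


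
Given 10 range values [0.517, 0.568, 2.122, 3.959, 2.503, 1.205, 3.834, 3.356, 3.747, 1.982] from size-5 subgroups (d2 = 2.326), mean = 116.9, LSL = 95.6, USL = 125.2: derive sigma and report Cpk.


R_bar = (0.517 + 0.568 + 2.122 + 3.959 + 2.503 + 1.205 + 3.834 + 3.356 + 3.747 + 1.982) / 10 = 2.3793
sigma = R_bar / d2 = 2.3793 / 2.326 = 1.0229149
Cp = (USL - LSL)/(6*sigma) = (125.2 - 95.6)/(6*1.0229149) = 4.8228
Cpu = (125.2 - 116.9)/(3*1.0229149) = 2.7047
Cpl = (116.9 - 95.6)/(3*1.0229149) = 6.9409
Cpk = min(Cpu, Cpl) = 2.7047

2.7047


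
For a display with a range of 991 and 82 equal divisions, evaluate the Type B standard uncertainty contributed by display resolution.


resolution = range / divisions
resolution = 991 / 82 = 12.085366
u_res = resolution / (2*sqrt(3))
u_res = 12.085366 / 3.4641016
u_res = 3.4887

3.4887


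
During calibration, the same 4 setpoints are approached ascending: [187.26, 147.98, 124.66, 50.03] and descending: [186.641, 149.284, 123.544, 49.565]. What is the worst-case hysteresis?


|187.26 - 186.641| = 0.6190
|147.98 - 149.284| = 1.3040
|124.66 - 123.544| = 1.1160
|50.03 - 49.565| = 0.4650
hysteresis = max(diffs) = 1.3040

1.3040


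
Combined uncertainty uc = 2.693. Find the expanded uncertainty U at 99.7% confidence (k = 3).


U = k * uc
U = 3 * 2.693
U = 8.0790

8.0790


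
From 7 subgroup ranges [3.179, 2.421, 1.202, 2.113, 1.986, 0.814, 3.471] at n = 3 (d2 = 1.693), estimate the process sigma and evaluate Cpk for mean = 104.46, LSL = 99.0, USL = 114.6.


R_bar = (3.179 + 2.421 + 1.202 + 2.113 + 1.986 + 0.814 + 3.471) / 7 = 2.1694286
sigma = R_bar / d2 = 2.1694286 / 1.693 = 1.2814109
Cp = (USL - LSL)/(6*sigma) = (114.6 - 99.0)/(6*1.2814109) = 2.0290
Cpu = (114.6 - 104.46)/(3*1.2814109) = 2.6377
Cpl = (104.46 - 99.0)/(3*1.2814109) = 1.4203
Cpk = min(Cpu, Cpl) = 1.4203

1.4203


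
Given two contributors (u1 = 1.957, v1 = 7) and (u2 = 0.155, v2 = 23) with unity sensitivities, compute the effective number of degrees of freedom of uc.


uc = sqrt(u1^2 + u2^2) = sqrt(1.957^2 + 0.155^2) = 1.9631286
v_eff = uc^4 / (u1^4/v1 + u2^4/v2)
= 1.9631286^4 / (1.957^4/7 + 0.155^4/23)
= 14.852344 / 2.095417
v_eff = 7.0880

7.0880


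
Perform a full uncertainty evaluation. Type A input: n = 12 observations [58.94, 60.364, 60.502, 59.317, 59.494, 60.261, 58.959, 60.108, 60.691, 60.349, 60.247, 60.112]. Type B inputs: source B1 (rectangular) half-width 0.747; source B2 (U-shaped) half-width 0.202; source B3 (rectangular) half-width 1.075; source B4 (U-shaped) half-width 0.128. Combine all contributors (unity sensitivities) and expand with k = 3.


mean = (58.94 + 60.364 + 60.502 + 59.317 + 59.494 + 60.261 + 58.959 + 60.108 + 60.691 + 60.349 + 60.247 + 60.112) / 12 = 59.94533333
s = sqrt(sum((x - mean)^2)/(n-1)) = 0.60535975
u_A = s / sqrt(n) = 0.60535975 / sqrt(12) = 0.17475231
u_B1 = 0.747 / sqrt(3) = 0.43128065
u_B2 = 0.202 / sqrt(2) = 0.14283557
u_B3 = 1.075 / sqrt(3) = 0.62065154
u_B4 = 0.128 / sqrt(2) = 0.090509668
uc = sqrt(0.17475231^2 + 0.43128065^2 + 0.14283557^2 + 0.62065154^2 + 0.090509668^2) = 0.79394188
U = k * uc = 3 * 0.79394188
U = 2.3818

2.3818


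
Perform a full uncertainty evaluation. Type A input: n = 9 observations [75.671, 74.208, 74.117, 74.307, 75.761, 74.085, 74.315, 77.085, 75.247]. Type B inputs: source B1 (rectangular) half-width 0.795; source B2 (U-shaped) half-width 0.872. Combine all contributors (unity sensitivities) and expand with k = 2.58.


mean = (75.671 + 74.208 + 74.117 + 74.307 + 75.761 + 74.085 + 74.315 + 77.085 + 75.247) / 9 = 74.97733333
s = sqrt(sum((x - mean)^2)/(n-1)) = 1.0384257
u_A = s / sqrt(n) = 1.0384257 / sqrt(9) = 0.3461419
u_B1 = 0.795 / sqrt(3) = 0.45899346
u_B2 = 0.872 / sqrt(2) = 0.61659711
uc = sqrt(0.3461419^2 + 0.45899346^2 + 0.61659711^2) = 0.8430191
U = k * uc = 2.58 * 0.8430191
U = 2.1750

2.1750


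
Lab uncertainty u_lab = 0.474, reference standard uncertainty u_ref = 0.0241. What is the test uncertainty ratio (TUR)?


TUR = u_lab / u_ref
= 0.474 / 0.0241
= 19.6680

19.6680


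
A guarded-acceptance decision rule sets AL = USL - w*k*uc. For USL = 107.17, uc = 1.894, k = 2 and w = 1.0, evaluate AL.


U = k * uc = 2 * 1.894 = 3.788
guard band g = w * U = 1.0 * 3.788 = 3.788
AL = USL - g = 107.17 - 3.788
AL = 103.3820

103.3820


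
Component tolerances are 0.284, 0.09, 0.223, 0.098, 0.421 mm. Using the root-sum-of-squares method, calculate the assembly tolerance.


RSS = sqrt(0.284^2 + 0.09^2 + 0.223^2 + 0.098^2 + 0.421^2)
= sqrt(0.32533)
= 0.5704

0.5704


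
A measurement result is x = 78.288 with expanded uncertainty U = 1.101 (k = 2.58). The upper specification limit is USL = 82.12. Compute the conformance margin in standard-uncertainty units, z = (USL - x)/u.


u = U / k = 1.101 / 2.58 = 0.42674419
margin = |USL - x| = |82.12 - 78.288| = 3.832
z = margin / u = 3.832 / 0.42674419
z = 8.9796

8.9796


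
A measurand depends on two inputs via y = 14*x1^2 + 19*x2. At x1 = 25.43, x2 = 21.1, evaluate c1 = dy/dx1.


y = 14*x1^2 + 19*x2
dy/dx1 = 2*14*x1
Evaluate at x1 = 25.43: c1 = 28 * 25.43
c1 = 712.0400

712.0400


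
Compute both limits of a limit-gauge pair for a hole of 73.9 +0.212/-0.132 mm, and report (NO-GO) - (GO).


GO = nominal - lower_tol (smallest hole = maximum material condition)
GO = 73.9 - 0.132 = 73.768
NO-GO = nominal + upper_tol (largest hole = least material condition)
NO-GO = 73.9 + 0.212 = 74.112
spread = NO-GO - GO = 74.112 - 73.768 = 0.3440

0.3440


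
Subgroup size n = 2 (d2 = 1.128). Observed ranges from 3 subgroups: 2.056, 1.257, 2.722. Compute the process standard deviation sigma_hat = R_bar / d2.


R_bar = (2.056 + 1.257 + 2.722) / 3
R_bar = 6.035 / 3 = 2.0116667
sigma_hat = R_bar / d2 = 2.0116667 / 1.128 = 1.7834

1.7834


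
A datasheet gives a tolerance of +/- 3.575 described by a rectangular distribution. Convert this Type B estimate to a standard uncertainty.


u_B = half_width / sqrt(3)
u_B = 3.575 / 1.7320508
u_B = 2.0640

2.0640


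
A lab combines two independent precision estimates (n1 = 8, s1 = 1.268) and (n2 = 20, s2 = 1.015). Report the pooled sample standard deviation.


s_p = sqrt(((n1-1)*s1^2 + (n2-1)*s2^2) / (n1+n2-2))
numerator = (8-1)*1.268^2 + (20-1)*1.015^2 = 11.254768 + 19.574275 = 30.829043
denominator = 8 + 20 - 2 = 26
s_p^2 = 30.829043 / 26 = 1.1857324
s_p = sqrt(1.1857324) = 1.0889

1.0889


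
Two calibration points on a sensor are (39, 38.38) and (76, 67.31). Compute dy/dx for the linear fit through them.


slope = (y2 - y1) / (x2 - x1)
= (67.31 - 38.38) / (76 - 39)
= 28.9300 / 37
= 0.7819

0.7819


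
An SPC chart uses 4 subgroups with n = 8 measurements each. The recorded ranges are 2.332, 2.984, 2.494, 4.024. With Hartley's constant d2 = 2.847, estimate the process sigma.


R_bar = (2.332 + 2.984 + 2.494 + 4.024) / 4
R_bar = 11.834 / 4 = 2.9585
sigma_hat = R_bar / d2 = 2.9585 / 2.847 = 1.0392

1.0392


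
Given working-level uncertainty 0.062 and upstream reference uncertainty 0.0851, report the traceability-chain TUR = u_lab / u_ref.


TUR = u_lab / u_ref
= 0.062 / 0.0851
= 0.7286

0.7286


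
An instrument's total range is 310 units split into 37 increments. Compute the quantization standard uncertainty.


resolution = range / divisions
resolution = 310 / 37 = 8.3783784
u_res = resolution / (2*sqrt(3))
u_res = 8.3783784 / 3.4641016
u_res = 2.4186

2.4186


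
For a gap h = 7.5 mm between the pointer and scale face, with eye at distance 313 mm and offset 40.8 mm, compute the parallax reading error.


error = h * offset / d
= 7.5 * 40.8 / 313
= 0.9776

0.9776


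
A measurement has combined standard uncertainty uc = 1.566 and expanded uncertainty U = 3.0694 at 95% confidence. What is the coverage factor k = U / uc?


k = U / uc
k = 3.0694 / 1.566
k = 1.96

1.96


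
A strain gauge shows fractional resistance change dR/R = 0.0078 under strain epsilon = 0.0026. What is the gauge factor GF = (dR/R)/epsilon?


GF = (dR/R) / epsilon
= 0.0078 / 0.0026
= 3.0000

3.0000


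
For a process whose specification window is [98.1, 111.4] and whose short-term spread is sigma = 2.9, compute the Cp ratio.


Cp = (USL - LSL) / (6 * sigma)
= (111.4 - 98.1) / (6 * 2.9)
= 13.3000 / 17.4000
= 0.7644

0.7644


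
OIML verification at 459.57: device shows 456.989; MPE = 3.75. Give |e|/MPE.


e = indication - reference = 456.989 - 459.57 = -2.5810
|e| = 2.5810
ratio = |e| / MPE = 2.5810 / 3.75
ratio = 0.6883

0.6883


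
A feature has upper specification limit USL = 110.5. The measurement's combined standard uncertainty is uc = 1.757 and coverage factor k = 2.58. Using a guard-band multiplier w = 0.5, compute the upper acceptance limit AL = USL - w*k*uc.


U = k * uc = 2.58 * 1.757 = 4.53306
guard band g = w * U = 0.5 * 4.53306 = 2.26653
AL = USL - g = 110.5 - 2.26653
AL = 108.2335

108.2335


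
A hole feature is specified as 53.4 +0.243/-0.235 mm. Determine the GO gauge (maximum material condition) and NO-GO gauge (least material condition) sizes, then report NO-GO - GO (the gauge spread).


GO = nominal - lower_tol (smallest hole = maximum material condition)
GO = 53.4 - 0.235 = 53.165
NO-GO = nominal + upper_tol (largest hole = least material condition)
NO-GO = 53.4 + 0.243 = 53.643
spread = NO-GO - GO = 53.643 - 53.165 = 0.4780

0.4780


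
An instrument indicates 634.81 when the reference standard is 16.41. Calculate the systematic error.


Systematic error = measured - true
= 634.81 - 16.41
= 618.4000

618.4000


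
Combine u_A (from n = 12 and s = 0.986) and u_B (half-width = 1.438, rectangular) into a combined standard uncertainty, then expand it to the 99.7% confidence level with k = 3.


u_A = s / sqrt(n) = 0.986 / sqrt(12) = 0.28463368
u_B = half_width / sqrt(3) = 1.438 / sqrt(3) = 0.83022969
uc = sqrt(u_A^2 + u_B^2) = sqrt(0.28463368^2 + 0.83022969^2) = 0.87766604
U = k * uc = 3 * 0.87766604
U = 2.6330

2.6330


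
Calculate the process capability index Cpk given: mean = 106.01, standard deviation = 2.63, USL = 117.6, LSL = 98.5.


Cpu = (USL - mean) / (3*sigma) = (117.6 - 106.01) / (3*2.63) = 1.4689
Cpl = (mean - LSL) / (3*sigma) = (106.01 - 98.5) / (3*2.63) = 0.9518
Cpk = min(Cpu, Cpl) = 0.9518

0.9518


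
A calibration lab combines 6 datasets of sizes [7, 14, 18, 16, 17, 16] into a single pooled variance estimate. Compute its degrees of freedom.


nu = sum_i (n_i - 1)
nu = ((7 - 1) + (14 - 1) + (18 - 1) + (16 - 1) + (17 - 1) + (16 - 1))
nu = 6 + 13 + 17 + 15 + 16 + 15
nu = 82

82


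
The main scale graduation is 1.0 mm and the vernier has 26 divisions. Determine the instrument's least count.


LC = MSD / n_div
= 1.0 / 26
= 0.0385

0.0385


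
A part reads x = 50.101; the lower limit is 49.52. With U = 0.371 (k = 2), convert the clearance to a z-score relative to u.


u = U / k = 0.371 / 2 = 0.1855
margin = |LSL - x| = |49.52 - 50.101| = 0.581
z = margin / u = 0.581 / 0.1855
z = 3.1321

3.1321


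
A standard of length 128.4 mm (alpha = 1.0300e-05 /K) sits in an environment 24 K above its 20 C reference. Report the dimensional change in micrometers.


dL = L * alpha * dT
= 128.4 * 1.0300e-05 * 24
= 0.0317405 mm
dL_um = 0.0317405 * 1000 = 31.7405 um

31.7405


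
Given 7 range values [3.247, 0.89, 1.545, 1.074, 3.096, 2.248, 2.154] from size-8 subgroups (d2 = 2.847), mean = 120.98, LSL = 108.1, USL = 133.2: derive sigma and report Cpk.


R_bar = (3.247 + 0.89 + 1.545 + 1.074 + 3.096 + 2.248 + 2.154) / 7 = 2.0362857
sigma = R_bar / d2 = 2.0362857 / 2.847 = 0.71523909
Cp = (USL - LSL)/(6*sigma) = (133.2 - 108.1)/(6*0.71523909) = 5.8489
Cpu = (133.2 - 120.98)/(3*0.71523909) = 5.6951
Cpl = (120.98 - 108.1)/(3*0.71523909) = 6.0027
Cpk = min(Cpu, Cpl) = 5.6951

5.6951


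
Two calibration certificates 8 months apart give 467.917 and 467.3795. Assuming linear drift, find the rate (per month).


rate = (v2 - v1) / months
= (467.3795 - 467.917) / 8
= -0.5375 / 8
= -0.0672

-0.0672


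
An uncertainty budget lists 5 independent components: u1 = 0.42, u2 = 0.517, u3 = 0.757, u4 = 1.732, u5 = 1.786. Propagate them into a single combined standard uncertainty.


uc = sqrt(0.42^2 + 0.517^2 + 0.757^2 + 1.732^2 + 1.786^2)
uc = sqrt(7.206358)
uc = 2.6845

2.6845


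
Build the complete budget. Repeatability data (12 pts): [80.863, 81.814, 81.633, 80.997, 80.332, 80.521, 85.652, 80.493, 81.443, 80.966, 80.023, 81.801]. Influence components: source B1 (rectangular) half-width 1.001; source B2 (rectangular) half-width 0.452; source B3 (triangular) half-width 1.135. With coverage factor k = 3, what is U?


mean = (80.863 + 81.814 + 81.633 + 80.997 + 80.332 + 80.521 + 85.652 + 80.493 + 81.443 + 80.966 + 80.023 + 81.801) / 12 = 81.37816667
s = sqrt(sum((x - mean)^2)/(n-1)) = 1.4688677
u_A = s / sqrt(n) = 1.4688677 / sqrt(12) = 0.42402558
u_B1 = 1.001 / sqrt(3) = 0.57792762
u_B2 = 0.452 / sqrt(3) = 0.26096232
u_B3 = 1.135 / sqrt(6) = 0.46336181
uc = sqrt(0.42402558^2 + 0.57792762^2 + 0.26096232^2 + 0.46336181^2) = 0.89252648
U = k * uc = 3 * 0.89252648
U = 2.6776

2.6776


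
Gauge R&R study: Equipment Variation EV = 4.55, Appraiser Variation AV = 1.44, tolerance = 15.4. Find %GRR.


GRR = sqrt(EV^2 + AV^2) = sqrt(4.55^2 + 1.44^2) = 4.7724312
%GRR = GRR / tol * 100 = 4.7724312 / 15.4 * 100
%GRR = 30.9898

30.9898


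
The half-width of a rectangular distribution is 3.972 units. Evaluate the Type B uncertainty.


u_B = half_width / sqrt(3)
u_B = 3.972 / 1.7320508
u_B = 2.2932

2.2932


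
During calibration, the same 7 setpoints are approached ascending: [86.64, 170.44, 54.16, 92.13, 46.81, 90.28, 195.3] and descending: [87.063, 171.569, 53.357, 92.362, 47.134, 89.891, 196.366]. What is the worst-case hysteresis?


|86.64 - 87.063| = 0.4230
|170.44 - 171.569| = 1.1290
|54.16 - 53.357| = 0.8030
|92.13 - 92.362| = 0.2320
|46.81 - 47.134| = 0.3240
|90.28 - 89.891| = 0.3890
|195.3 - 196.366| = 1.0660
hysteresis = max(diffs) = 1.1290

1.1290


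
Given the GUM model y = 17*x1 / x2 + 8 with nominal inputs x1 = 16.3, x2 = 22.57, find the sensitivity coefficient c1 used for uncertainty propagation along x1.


y = 17*x1 / x2 + 8
dy/dx1 = 17/x2
Evaluate at x2 = 22.57: c1 = 17 / 22.57
c1 = 0.7532

0.7532


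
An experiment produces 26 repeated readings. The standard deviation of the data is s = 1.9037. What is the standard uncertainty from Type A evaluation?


u_A = s / sqrt(n)
u_A = 1.9037 / sqrt(26)
u_A = 1.9037 / 5.0990195
u_A = 0.3733

0.3733


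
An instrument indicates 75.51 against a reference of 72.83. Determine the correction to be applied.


Correction = standard - reading
= 72.83 - 75.51
= -2.6800

-2.6800


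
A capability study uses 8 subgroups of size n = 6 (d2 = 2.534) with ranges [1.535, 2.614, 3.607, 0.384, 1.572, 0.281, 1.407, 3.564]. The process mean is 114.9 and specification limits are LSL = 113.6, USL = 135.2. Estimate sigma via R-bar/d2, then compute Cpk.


R_bar = (1.535 + 2.614 + 3.607 + 0.384 + 1.572 + 0.281 + 1.407 + 3.564) / 8 = 1.8705
sigma = R_bar / d2 = 1.8705 / 2.534 = 0.73816101
Cp = (USL - LSL)/(6*sigma) = (135.2 - 113.6)/(6*0.73816101) = 4.8770
Cpu = (135.2 - 114.9)/(3*0.73816101) = 9.1669
Cpl = (114.9 - 113.6)/(3*0.73816101) = 0.5870
Cpk = min(Cpu, Cpl) = 0.5870

0.5870


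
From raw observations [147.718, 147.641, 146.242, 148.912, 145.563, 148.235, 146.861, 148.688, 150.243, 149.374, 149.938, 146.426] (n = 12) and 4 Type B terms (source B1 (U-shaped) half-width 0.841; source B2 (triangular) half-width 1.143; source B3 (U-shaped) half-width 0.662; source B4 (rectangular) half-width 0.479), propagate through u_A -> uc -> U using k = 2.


mean = (147.718 + 147.641 + 146.242 + 148.912 + 145.563 + 148.235 + 146.861 + 148.688 + 150.243 + 149.374 + 149.938 + 146.426) / 12 = 147.98675
s = sqrt(sum((x - mean)^2)/(n-1)) = 1.5089343
u_A = s / sqrt(n) = 1.5089343 / sqrt(12) = 0.43559181
u_B1 = 0.841 / sqrt(2) = 0.5946768
u_B2 = 1.143 / sqrt(6) = 0.4666278
u_B3 = 0.662 / sqrt(2) = 0.46810469
u_B4 = 0.479 / sqrt(3) = 0.27655078
uc = sqrt(0.43559181^2 + 0.5946768^2 + 0.4666278^2 + 0.46810469^2 + 0.27655078^2) = 1.0279711
U = k * uc = 2 * 1.0279711
U = 2.0559

2.0559


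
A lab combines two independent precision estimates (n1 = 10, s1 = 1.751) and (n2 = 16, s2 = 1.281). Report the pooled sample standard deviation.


s_p = sqrt(((n1-1)*s1^2 + (n2-1)*s2^2) / (n1+n2-2))
numerator = (10-1)*1.751^2 + (16-1)*1.281^2 = 27.594009 + 24.614415 = 52.208424
denominator = 10 + 16 - 2 = 24
s_p^2 = 52.208424 / 24 = 2.175351
s_p = sqrt(2.175351) = 1.4749

1.4749


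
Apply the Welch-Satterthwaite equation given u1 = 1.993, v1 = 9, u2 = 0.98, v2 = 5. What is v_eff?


uc = sqrt(u1^2 + u2^2) = sqrt(1.993^2 + 0.98^2) = 2.2209117
v_eff = uc^4 / (u1^4/v1 + u2^4/v2)
= 2.2209117^4 / (1.993^4/9 + 0.98^4/5)
= 24.329051 / 1.9374929
v_eff = 12.5570

12.5570


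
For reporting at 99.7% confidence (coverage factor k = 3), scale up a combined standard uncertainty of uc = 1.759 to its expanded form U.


U = k * uc
U = 3 * 1.759
U = 5.2770

5.2770


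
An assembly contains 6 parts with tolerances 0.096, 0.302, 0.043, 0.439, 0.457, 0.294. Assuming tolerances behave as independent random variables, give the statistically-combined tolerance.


RSS = sqrt(0.096^2 + 0.302^2 + 0.043^2 + 0.439^2 + 0.457^2 + 0.294^2)
= sqrt(0.590275)
= 0.7683

0.7683


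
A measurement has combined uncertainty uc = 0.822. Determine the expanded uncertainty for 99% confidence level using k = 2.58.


U = k * uc
U = 2.58 * 0.822
U = 2.1208

2.1208


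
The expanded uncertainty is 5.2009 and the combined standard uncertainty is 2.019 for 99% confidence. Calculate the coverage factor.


k = U / uc
k = 5.2009 / 2.019
k = 2.576

2.576


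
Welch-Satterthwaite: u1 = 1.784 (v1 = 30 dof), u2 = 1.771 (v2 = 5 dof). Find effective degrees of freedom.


uc = sqrt(u1^2 + u2^2) = sqrt(1.784^2 + 1.771^2) = 2.5137814
v_eff = uc^4 / (u1^4/v1 + u2^4/v2)
= 2.5137814^4 / (1.784^4/30 + 1.771^4/5)
= 39.930986 / 2.3050957
v_eff = 17.3229

17.3229


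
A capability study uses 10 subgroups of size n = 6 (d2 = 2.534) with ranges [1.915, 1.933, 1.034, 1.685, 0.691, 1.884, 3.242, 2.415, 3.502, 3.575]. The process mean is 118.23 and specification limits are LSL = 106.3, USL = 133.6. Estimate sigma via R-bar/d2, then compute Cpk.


R_bar = (1.915 + 1.933 + 1.034 + 1.685 + 0.691 + 1.884 + 3.242 + 2.415 + 3.502 + 3.575) / 10 = 2.1876
sigma = R_bar / d2 = 2.1876 / 2.534 = 0.86329913
Cp = (USL - LSL)/(6*sigma) = (133.6 - 106.3)/(6*0.86329913) = 5.2705
Cpu = (133.6 - 118.23)/(3*0.86329913) = 5.9346
Cpl = (118.23 - 106.3)/(3*0.86329913) = 4.6064
Cpk = min(Cpu, Cpl) = 4.6064

4.6064


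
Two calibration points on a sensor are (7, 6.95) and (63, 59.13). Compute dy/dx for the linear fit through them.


slope = (y2 - y1) / (x2 - x1)
= (59.13 - 6.95) / (63 - 7)
= 52.1800 / 56
= 0.9318

0.9318


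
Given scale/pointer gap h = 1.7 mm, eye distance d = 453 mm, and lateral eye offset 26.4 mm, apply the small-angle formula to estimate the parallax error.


error = h * offset / d
= 1.7 * 26.4 / 453
= 0.0991

0.0991


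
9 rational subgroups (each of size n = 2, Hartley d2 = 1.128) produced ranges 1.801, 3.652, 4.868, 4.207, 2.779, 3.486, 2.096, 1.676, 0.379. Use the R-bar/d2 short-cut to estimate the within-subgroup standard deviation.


R_bar = (1.801 + 3.652 + 4.868 + 4.207 + 2.779 + 3.486 + 2.096 + 1.676 + 0.379) / 9
R_bar = 24.944 / 9 = 2.7715556
sigma_hat = R_bar / d2 = 2.7715556 / 1.128 = 2.4571

2.4571


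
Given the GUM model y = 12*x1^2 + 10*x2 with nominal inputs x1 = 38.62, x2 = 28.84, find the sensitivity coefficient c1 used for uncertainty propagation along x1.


y = 12*x1^2 + 10*x2
dy/dx1 = 2*12*x1
Evaluate at x1 = 38.62: c1 = 24 * 38.62
c1 = 926.8800

926.8800


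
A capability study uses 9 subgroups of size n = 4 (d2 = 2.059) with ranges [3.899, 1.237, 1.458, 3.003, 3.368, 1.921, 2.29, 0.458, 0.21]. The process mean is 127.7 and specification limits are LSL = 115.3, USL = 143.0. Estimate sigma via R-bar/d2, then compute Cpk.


R_bar = (3.899 + 1.237 + 1.458 + 3.003 + 3.368 + 1.921 + 2.29 + 0.458 + 0.21) / 9 = 1.9826667
sigma = R_bar / d2 = 1.9826667 / 2.059 = 0.962927
Cp = (USL - LSL)/(6*sigma) = (143.0 - 115.3)/(6*0.962927) = 4.7944
Cpu = (143.0 - 127.7)/(3*0.962927) = 5.2964
Cpl = (127.7 - 115.3)/(3*0.962927) = 4.2925
Cpk = min(Cpu, Cpl) = 4.2925

4.2925


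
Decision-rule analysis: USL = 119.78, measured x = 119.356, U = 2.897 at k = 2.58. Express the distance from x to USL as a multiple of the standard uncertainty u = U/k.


u = U / k = 2.897 / 2.58 = 1.1228682
margin = |USL - x| = |119.78 - 119.356| = 0.424
z = margin / u = 0.424 / 1.1228682
z = 0.3776

0.3776


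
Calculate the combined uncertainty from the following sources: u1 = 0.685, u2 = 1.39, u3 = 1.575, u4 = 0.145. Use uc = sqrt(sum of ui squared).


uc = sqrt(0.685^2 + 1.39^2 + 1.575^2 + 0.145^2)
uc = sqrt(4.902975)
uc = 2.2143

2.2143


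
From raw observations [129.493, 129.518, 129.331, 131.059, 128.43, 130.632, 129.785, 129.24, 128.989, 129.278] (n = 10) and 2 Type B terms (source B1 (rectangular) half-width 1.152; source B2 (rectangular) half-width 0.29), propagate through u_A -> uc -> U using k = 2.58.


mean = (129.493 + 129.518 + 129.331 + 131.059 + 128.43 + 130.632 + 129.785 + 129.24 + 128.989 + 129.278) / 10 = 129.5755
s = sqrt(sum((x - mean)^2)/(n-1)) = 0.7665193
u_A = s / sqrt(n) = 0.7665193 / sqrt(10) = 0.24239469
u_B1 = 1.152 / sqrt(3) = 0.66510751
u_B2 = 0.29 / sqrt(3) = 0.16743158
uc = sqrt(0.24239469^2 + 0.66510751^2 + 0.16743158^2) = 0.72743145
U = k * uc = 2.58 * 0.72743145
U = 1.8768

1.8768


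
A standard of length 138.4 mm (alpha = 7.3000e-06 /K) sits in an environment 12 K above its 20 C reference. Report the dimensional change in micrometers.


dL = L * alpha * dT
= 138.4 * 7.3000e-06 * 12
= 0.0121238 mm
dL_um = 0.0121238 * 1000 = 12.1238 um

12.1238


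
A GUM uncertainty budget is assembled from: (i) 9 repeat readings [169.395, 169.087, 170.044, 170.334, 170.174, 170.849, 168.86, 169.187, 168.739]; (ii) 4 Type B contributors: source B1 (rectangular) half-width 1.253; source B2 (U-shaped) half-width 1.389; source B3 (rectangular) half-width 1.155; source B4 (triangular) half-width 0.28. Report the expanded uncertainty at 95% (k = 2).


mean = (169.395 + 169.087 + 170.044 + 170.334 + 170.174 + 170.849 + 168.86 + 169.187 + 168.739) / 9 = 169.6298889
s = sqrt(sum((x - mean)^2)/(n-1)) = 0.74010243
u_A = s / sqrt(n) = 0.74010243 / sqrt(9) = 0.24670081
u_B1 = 1.253 / sqrt(3) = 0.72341989
u_B2 = 1.389 / sqrt(2) = 0.98217132
u_B3 = 1.155 / sqrt(3) = 0.66683956
u_B4 = 0.28 / sqrt(6) = 0.11430952
uc = sqrt(0.24670081^2 + 0.72341989^2 + 0.98217132^2 + 0.66683956^2 + 0.11430952^2) = 1.416545
U = k * uc = 2 * 1.416545
U = 2.8331

2.8331


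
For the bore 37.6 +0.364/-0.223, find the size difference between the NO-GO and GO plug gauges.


GO = nominal - lower_tol (smallest hole = maximum material condition)
GO = 37.6 - 0.223 = 37.377
NO-GO = nominal + upper_tol (largest hole = least material condition)
NO-GO = 37.6 + 0.364 = 37.964
spread = NO-GO - GO = 37.964 - 37.377 = 0.5870

0.5870


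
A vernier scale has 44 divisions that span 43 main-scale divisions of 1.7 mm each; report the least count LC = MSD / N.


LC = MSD / n_div
= 1.7 / 44
= 0.0386

0.0386


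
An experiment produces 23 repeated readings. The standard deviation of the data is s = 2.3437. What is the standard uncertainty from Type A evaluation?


u_A = s / sqrt(n)
u_A = 2.3437 / sqrt(23)
u_A = 2.3437 / 4.7958315
u_A = 0.4887

0.4887


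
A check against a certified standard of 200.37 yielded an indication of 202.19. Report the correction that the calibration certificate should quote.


Correction = standard - reading
= 200.37 - 202.19
= -1.8200

-1.8200


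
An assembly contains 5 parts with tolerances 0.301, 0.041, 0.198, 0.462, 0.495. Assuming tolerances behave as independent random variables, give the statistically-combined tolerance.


RSS = sqrt(0.301^2 + 0.041^2 + 0.198^2 + 0.462^2 + 0.495^2)
= sqrt(0.589955)
= 0.7681

0.7681


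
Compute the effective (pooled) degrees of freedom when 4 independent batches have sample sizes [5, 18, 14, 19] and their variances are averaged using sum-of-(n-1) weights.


nu = sum_i (n_i - 1)
nu = ((5 - 1) + (18 - 1) + (14 - 1) + (19 - 1))
nu = 4 + 17 + 13 + 18
nu = 52

52


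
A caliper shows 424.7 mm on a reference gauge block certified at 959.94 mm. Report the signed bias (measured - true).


Systematic error = measured - true
= 424.7 - 959.94
= -535.2400

-535.2400


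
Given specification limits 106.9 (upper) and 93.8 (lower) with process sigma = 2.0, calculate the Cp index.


Cp = (USL - LSL) / (6 * sigma)
= (106.9 - 93.8) / (6 * 2.0)
= 13.1000 / 12.0000
= 1.0917

1.0917


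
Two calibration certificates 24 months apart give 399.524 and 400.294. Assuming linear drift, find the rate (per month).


rate = (v2 - v1) / months
= (400.294 - 399.524) / 24
= 0.7700 / 24
= 0.0321

0.0321


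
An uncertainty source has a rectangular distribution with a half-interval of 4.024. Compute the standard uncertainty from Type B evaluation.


u_B = half_width / sqrt(3)
u_B = 4.024 / 1.7320508
u_B = 2.3233

2.3233


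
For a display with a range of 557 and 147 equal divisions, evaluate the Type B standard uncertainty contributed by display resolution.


resolution = range / divisions
resolution = 557 / 147 = 3.7891156
u_res = resolution / (2*sqrt(3))
u_res = 3.7891156 / 3.4641016
u_res = 1.0938

1.0938


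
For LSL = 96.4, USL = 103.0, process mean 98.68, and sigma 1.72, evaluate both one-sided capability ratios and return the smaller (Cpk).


Cpu = (USL - mean) / (3*sigma) = (103.0 - 98.68) / (3*1.72) = 0.8372
Cpl = (mean - LSL) / (3*sigma) = (98.68 - 96.4) / (3*1.72) = 0.4419
Cpk = min(Cpu, Cpl) = 0.4419

0.4419


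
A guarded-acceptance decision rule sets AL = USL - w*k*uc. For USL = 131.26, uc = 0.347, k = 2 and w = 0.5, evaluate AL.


U = k * uc = 2 * 0.347 = 0.694
guard band g = w * U = 0.5 * 0.694 = 0.347
AL = USL - g = 131.26 - 0.347
AL = 130.9130

130.9130


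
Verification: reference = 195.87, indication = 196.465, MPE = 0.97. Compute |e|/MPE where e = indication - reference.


e = indication - reference = 196.465 - 195.87 = 0.5950
|e| = 0.5950
ratio = |e| / MPE = 0.5950 / 0.97
ratio = 0.6134

0.6134


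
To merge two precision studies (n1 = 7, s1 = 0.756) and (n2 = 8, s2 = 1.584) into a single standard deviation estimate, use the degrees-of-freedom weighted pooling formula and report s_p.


s_p = sqrt(((n1-1)*s1^2 + (n2-1)*s2^2) / (n1+n2-2))
numerator = (7-1)*0.756^2 + (8-1)*1.584^2 = 3.429216 + 17.563392 = 20.992608
denominator = 7 + 8 - 2 = 13
s_p^2 = 20.992608 / 13 = 1.614816
s_p = sqrt(1.614816) = 1.2708

1.2708


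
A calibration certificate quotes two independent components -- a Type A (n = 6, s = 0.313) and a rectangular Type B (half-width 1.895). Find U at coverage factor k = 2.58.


u_A = s / sqrt(n) = 0.313 / sqrt(6) = 0.12778171
u_B = half_width / sqrt(3) = 1.895 / sqrt(3) = 1.0940788
uc = sqrt(u_A^2 + u_B^2) = sqrt(0.12778171^2 + 1.0940788^2) = 1.1015156
U = k * uc = 2.58 * 1.1015156
U = 2.8419

2.8419


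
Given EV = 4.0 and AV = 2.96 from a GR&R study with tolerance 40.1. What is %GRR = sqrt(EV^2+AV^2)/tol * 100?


GRR = sqrt(EV^2 + AV^2) = sqrt(4.0^2 + 2.96^2) = 4.9761029
%GRR = GRR / tol * 100 = 4.9761029 / 40.1 * 100
%GRR = 12.4092

12.4092


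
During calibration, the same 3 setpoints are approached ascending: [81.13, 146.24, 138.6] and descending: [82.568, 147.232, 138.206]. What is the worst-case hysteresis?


|81.13 - 82.568| = 1.4380
|146.24 - 147.232| = 0.9920
|138.6 - 138.206| = 0.3940
hysteresis = max(diffs) = 1.4380

1.4380


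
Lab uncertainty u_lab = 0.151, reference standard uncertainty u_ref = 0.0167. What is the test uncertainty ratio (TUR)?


TUR = u_lab / u_ref
= 0.151 / 0.0167
= 9.0419

9.0419


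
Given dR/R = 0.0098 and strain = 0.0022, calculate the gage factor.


GF = (dR/R) / epsilon
= 0.0098 / 0.0022
= 4.4545

4.4545


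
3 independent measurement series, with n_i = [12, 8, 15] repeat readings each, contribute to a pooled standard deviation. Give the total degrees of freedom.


nu = sum_i (n_i - 1)
nu = ((12 - 1) + (8 - 1) + (15 - 1))
nu = 11 + 7 + 14
nu = 32

32


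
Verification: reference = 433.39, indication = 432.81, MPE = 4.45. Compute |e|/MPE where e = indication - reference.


e = indication - reference = 432.81 - 433.39 = -0.5800
|e| = 0.5800
ratio = |e| / MPE = 0.5800 / 4.45
ratio = 0.1303

0.1303


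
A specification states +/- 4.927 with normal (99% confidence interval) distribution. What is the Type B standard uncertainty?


u_B = half_width / 2.576
u_B = 4.927 / 2.576
u_B = 1.9127

1.9127


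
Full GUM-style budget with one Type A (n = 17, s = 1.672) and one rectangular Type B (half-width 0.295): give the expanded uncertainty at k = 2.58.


u_A = s / sqrt(n) = 1.672 / sqrt(17) = 0.40551957
u_B = half_width / sqrt(3) = 0.295 / sqrt(3) = 0.17031833
uc = sqrt(u_A^2 + u_B^2) = sqrt(0.40551957^2 + 0.17031833^2) = 0.43983458
U = k * uc = 2.58 * 0.43983458
U = 1.1348

1.1348


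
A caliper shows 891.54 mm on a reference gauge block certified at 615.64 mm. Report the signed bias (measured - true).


Systematic error = measured - true
= 891.54 - 615.64
= 275.9000

275.9000


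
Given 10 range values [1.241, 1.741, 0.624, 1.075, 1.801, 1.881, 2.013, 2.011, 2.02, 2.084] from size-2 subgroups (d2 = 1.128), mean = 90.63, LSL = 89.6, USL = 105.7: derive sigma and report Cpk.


R_bar = (1.241 + 1.741 + 0.624 + 1.075 + 1.801 + 1.881 + 2.013 + 2.011 + 2.02 + 2.084) / 10 = 1.6491
sigma = R_bar / d2 = 1.6491 / 1.128 = 1.4619681
Cp = (USL - LSL)/(6*sigma) = (105.7 - 89.6)/(6*1.4619681) = 1.8354
Cpu = (105.7 - 90.63)/(3*1.4619681) = 3.4360
Cpl = (90.63 - 89.6)/(3*1.4619681) = 0.2348
Cpk = min(Cpu, Cpl) = 0.2348

0.2348


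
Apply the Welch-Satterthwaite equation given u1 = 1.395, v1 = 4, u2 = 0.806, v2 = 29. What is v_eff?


uc = sqrt(u1^2 + u2^2) = sqrt(1.395^2 + 0.806^2) = 1.6111055
v_eff = uc^4 / (u1^4/v1 + u2^4/v2)
= 1.6111055^4 / (1.395^4/4 + 0.806^4/29)
= 6.7374557 / 0.96130598
v_eff = 7.0086

7.0086


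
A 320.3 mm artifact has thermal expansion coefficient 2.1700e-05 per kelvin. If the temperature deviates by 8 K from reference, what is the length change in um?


dL = L * alpha * dT
= 320.3 * 2.1700e-05 * 8
= 0.0556041 mm
dL_um = 0.0556041 * 1000 = 55.6041 um

55.6041


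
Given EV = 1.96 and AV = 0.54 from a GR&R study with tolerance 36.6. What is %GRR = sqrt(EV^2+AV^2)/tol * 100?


GRR = sqrt(EV^2 + AV^2) = sqrt(1.96^2 + 0.54^2) = 2.0330273
%GRR = GRR / tol * 100 = 2.0330273 / 36.6 * 100
%GRR = 5.5547

5.5547


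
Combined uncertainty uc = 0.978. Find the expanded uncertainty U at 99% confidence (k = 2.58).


U = k * uc
U = 2.58 * 0.978
U = 2.5232

2.5232


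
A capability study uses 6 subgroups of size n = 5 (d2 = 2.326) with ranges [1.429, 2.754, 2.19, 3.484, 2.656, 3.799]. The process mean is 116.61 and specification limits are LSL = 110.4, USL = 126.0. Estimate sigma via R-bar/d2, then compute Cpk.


R_bar = (1.429 + 2.754 + 2.19 + 3.484 + 2.656 + 3.799) / 6 = 2.7186667
sigma = R_bar / d2 = 2.7186667 / 2.326 = 1.1688163
Cp = (USL - LSL)/(6*sigma) = (126.0 - 110.4)/(6*1.1688163) = 2.2245
Cpu = (126.0 - 116.61)/(3*1.1688163) = 2.6779
Cpl = (116.61 - 110.4)/(3*1.1688163) = 1.7710
Cpk = min(Cpu, Cpl) = 1.7710

1.7710


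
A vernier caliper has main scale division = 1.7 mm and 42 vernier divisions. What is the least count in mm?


LC = MSD / n_div
= 1.7 / 42
= 0.0405

0.0405


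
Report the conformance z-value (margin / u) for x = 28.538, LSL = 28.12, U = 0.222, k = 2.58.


u = U / k = 0.222 / 2.58 = 0.086046512
margin = |LSL - x| = |28.12 - 28.538| = 0.418
z = margin / u = 0.418 / 0.086046512
z = 4.8578

4.8578


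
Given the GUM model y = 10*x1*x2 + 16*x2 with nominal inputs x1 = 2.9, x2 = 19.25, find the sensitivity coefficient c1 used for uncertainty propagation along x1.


y = 10*x1*x2 + 16*x2
dy/dx1 = 10*x2
Evaluate at x2 = 19.25: c1 = 10 * 19.25
c1 = 192.5000

192.5000


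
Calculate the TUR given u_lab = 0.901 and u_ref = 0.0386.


TUR = u_lab / u_ref
= 0.901 / 0.0386
= 23.3420

23.3420


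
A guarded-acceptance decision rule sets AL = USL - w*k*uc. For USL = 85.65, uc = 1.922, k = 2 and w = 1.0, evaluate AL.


U = k * uc = 2 * 1.922 = 3.844
guard band g = w * U = 1.0 * 3.844 = 3.844
AL = USL - g = 85.65 - 3.844
AL = 81.8060

81.8060


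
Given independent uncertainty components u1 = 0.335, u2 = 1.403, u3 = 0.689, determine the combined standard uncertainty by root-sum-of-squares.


uc = sqrt(0.335^2 + 1.403^2 + 0.689^2)
uc = sqrt(2.555355)
uc = 1.5985

1.5985


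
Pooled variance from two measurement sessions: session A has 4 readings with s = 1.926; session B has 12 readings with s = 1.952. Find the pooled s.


s_p = sqrt(((n1-1)*s1^2 + (n2-1)*s2^2) / (n1+n2-2))
numerator = (4-1)*1.926^2 + (12-1)*1.952^2 = 11.128428 + 41.913344 = 53.041772
denominator = 4 + 12 - 2 = 14
s_p^2 = 53.041772 / 14 = 3.788698
s_p = sqrt(3.788698) = 1.9465

1.9465


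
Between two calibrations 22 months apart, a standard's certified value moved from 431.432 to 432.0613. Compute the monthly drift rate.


rate = (v2 - v1) / months
= (432.0613 - 431.432) / 22
= 0.6293 / 22
= 0.0286

0.0286


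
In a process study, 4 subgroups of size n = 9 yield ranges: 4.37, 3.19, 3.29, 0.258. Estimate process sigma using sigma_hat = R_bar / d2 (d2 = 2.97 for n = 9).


R_bar = (4.37 + 3.19 + 3.29 + 0.258) / 4
R_bar = 11.108 / 4 = 2.777
sigma_hat = R_bar / d2 = 2.777 / 2.97 = 0.9350

0.9350


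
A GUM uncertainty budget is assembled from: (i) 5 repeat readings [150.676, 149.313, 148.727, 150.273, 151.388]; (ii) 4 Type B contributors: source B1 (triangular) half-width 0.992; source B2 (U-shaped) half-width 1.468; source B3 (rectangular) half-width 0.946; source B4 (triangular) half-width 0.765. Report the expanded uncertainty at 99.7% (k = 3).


mean = (150.676 + 149.313 + 148.727 + 150.273 + 151.388) / 5 = 150.0754
s = sqrt(sum((x - mean)^2)/(n-1)) = 1.063264
u_A = s / sqrt(n) = 1.063264 / sqrt(5) = 0.47550612
u_B1 = 0.992 / sqrt(6) = 0.4049823
u_B2 = 1.468 / sqrt(2) = 1.0380328
u_B3 = 0.946 / sqrt(3) = 0.54617335
u_B4 = 0.765 / sqrt(6) = 0.31230994
uc = sqrt(0.47550612^2 + 0.4049823^2 + 1.0380328^2 + 0.54617335^2 + 0.31230994^2) = 1.3650903
U = k * uc = 3 * 1.3650903
U = 4.0953

4.0953


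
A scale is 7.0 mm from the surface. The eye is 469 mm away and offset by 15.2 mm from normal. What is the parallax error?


error = h * offset / d
= 7.0 * 15.2 / 469
= 0.2269

0.2269
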